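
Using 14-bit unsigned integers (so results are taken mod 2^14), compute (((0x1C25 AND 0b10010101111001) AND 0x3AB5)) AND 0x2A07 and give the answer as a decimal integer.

0x1C25 = 01110000100101
0b10010101111001 = 10010101111001
→ AND → 00010000100001 = 1057
0x3AB5 = 11101010110101
→ AND → 00000000100001 = 33
0x2A07 = 10101000000111
→ AND → 00000000000001 = 1

1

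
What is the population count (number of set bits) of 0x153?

0x153 = 101010011
Count the 1s: 1 + 1 + 1 + 1 + 1 = 5

5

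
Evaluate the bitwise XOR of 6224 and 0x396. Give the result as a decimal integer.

7110

6224 = 1100001010000
0x396 = 0001110010110
XOR → 1101111000110 = 7110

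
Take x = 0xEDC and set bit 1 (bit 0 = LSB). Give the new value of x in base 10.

3806

x = 111011011100
bit 1 is currently 0; set it via x | (1 << 1) = x | 2
→ 111011011110 = 3806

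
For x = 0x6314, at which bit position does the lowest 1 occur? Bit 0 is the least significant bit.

0x6314 = 110001100010100
Trailing zeros: 2, so the lowest set bit is bit 2 (value 4).

2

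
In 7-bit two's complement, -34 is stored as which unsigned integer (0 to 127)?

94

34 in 7 bits: 0100010
Invert: 1011101
Add 1:  1011110 = 94
(Check: 2^7 - 34 = 128 - 34 = 94.)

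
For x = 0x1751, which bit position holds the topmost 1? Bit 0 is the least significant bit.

0x1751 = 1011101010001
The topmost 1 is at position 12 (since 2^12 = 4096 ≤ 5969 < 8192).

12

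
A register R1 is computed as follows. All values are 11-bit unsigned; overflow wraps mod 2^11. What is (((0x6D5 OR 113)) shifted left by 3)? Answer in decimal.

1960

0x6D5 = 11011010101
113 = 00001110001
→ OR → 11011110101 = 1781
→ shifted left by 3 (mod 2^11) → 11110101000 = 1960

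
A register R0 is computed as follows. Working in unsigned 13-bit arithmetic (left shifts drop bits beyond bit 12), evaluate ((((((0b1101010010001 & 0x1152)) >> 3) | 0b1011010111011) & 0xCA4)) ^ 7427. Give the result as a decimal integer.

0b1101010010001 = 1101010010001
0x1152 = 1000101010010
→ & → 1000000010000 = 4112
→ >> 3 → 0001000000010 = 514
0b1011010111011 = 1011010111011
→ | → 1011010111011 = 5819
0xCA4 = 0110010100100
→ & → 0010010100000 = 1184
7427 = 1110100000011
→ ^ → 1100110100011 = 6563

6563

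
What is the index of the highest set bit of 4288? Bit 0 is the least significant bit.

4288 = 1000011000000
The topmost 1 is at position 12 (since 2^12 = 4096 ≤ 4288 < 8192).

12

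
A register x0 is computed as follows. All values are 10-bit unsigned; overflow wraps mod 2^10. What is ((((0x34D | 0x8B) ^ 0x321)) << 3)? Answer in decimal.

880

0x34D = 1101001101
0x8B = 0010001011
→ | → 1111001111 = 975
0x321 = 1100100001
→ ^ → 0011101110 = 238
→ << 3 (mod 2^10) → 1101110000 = 880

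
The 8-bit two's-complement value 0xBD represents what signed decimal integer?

pattern = 10111101 (MSB is 1 ⇒ negative)
Invert: 01000010, add 1 → 01000011 = 67, so the value is -67.
(Equivalently: 189 - 2^8 = 189 - 256 = -67.)

-67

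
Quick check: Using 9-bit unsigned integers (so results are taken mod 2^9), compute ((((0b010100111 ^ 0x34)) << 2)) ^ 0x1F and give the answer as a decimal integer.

0b010100111 = 010100111
0x34 = 000110100
→ ^ → 010010011 = 147
→ << 2 (mod 2^9) → 001001100 = 76
0x1F = 000011111
→ ^ → 001010011 = 83

83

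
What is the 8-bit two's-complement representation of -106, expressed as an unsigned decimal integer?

106 in 8 bits: 01101010
Invert: 10010101
Add 1:  10010110 = 150
(Check: 2^8 - 106 = 256 - 106 = 150.)

150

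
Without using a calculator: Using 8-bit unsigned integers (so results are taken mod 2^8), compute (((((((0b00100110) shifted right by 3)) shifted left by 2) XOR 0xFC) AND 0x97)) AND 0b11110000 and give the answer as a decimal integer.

128

0b00100110 = 00100110
→ shifted right by 3 → 00000100 = 4
→ shifted left by 2 (mod 2^8) → 00010000 = 16
0xFC = 11111100
→ XOR → 11101100 = 236
0x97 = 10010111
→ AND → 10000100 = 132
0b11110000 = 11110000
→ AND → 10000000 = 128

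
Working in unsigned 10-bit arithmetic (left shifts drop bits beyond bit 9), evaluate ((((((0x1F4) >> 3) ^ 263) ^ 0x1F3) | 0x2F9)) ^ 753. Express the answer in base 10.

0x1F4 = 0111110100
→ >> 3 → 0000111110 = 62
263 = 0100000111
→ ^ → 0100111001 = 313
0x1F3 = 0111110011
→ ^ → 0011001010 = 202
0x2F9 = 1011111001
→ | → 1011111011 = 763
753 = 1011110001
→ ^ → 0000001010 = 10

10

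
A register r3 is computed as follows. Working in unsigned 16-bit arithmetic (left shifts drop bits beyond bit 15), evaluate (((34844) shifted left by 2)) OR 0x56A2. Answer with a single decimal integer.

34844 = 1000100000011100
→ shifted left by 2 (mod 2^16) → 0010000001110000 = 8304
0x56A2 = 0101011010100010
→ OR → 0111011011110010 = 30450

30450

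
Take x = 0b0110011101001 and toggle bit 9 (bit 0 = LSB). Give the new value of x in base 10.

x = 0110011101001
bit 9 is currently 0; toggle it via x ^ (1 << 9) = x ^ 512
→ 0111011101001 = 3817

3817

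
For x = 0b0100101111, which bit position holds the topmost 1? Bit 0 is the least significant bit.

0b0100101111 = 100101111
The topmost 1 is at position 8 (since 2^8 = 256 ≤ 303 < 512).

8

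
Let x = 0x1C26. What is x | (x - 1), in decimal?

7207

x = 1110000100110 = 7206
x - 1 = 1110000100101
OR    = 1110000100111 = 7207
(x | (x - 1) sets all bits below the lowest set bit.)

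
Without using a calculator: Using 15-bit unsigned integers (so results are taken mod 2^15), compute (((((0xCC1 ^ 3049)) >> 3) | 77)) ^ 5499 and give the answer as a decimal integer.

0xCC1 = 000110011000001
3049 = 000101111101001
→ ^ → 000011100101000 = 1832
→ >> 3 → 000000011100101 = 229
77 = 000000001001101
→ | → 000000011101101 = 237
5499 = 001010101111011
→ ^ → 001010110010110 = 5526

5526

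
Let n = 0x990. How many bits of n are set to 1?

0x990 = 100110010000
Count the 1s: 1 + 1 + 1 + 1 = 4

4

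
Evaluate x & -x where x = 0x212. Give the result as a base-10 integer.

2

x = 1000010010 = 530
-x (two's complement) = …0111101110
AND   = 0000000010 = 2
(x & -x isolates the lowest set bit of x.)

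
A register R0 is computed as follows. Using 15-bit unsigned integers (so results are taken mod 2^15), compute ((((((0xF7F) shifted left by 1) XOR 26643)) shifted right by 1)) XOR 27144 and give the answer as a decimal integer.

0xF7F = 000111101111111
→ shifted left by 1 (mod 2^15) → 001111011111110 = 7934
26643 = 110100000010011
→ XOR → 111011011101101 = 30445
→ shifted right by 1 → 011101101110110 = 15222
27144 = 110101000001000
→ XOR → 101000101111110 = 20862

20862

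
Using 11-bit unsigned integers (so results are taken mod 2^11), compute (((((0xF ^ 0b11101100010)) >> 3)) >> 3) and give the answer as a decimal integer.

0xF = 00000001111
0b11101100010 = 11101100010
→ ^ → 11101101101 = 1901
→ >> 3 → 00011101101 = 237
→ >> 3 → 00000011101 = 29

29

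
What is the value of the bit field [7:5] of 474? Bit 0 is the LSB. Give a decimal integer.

6

v = 0111011010
Shift right by 5: 01110
Mask low 3 bits: 110 = 6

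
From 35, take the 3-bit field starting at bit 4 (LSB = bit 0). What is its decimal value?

v = 00000000100011
Shift right by 4: 0000000010
Mask low 3 bits: 010 = 2

2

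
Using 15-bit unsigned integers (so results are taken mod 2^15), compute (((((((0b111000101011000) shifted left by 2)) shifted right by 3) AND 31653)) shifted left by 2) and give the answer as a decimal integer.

0b111000101011000 = 111000101011000
→ shifted left by 2 (mod 2^15) → 100010101100000 = 17760
→ shifted right by 3 → 000100010101100 = 2220
31653 = 111101110100101
→ AND → 000100010100100 = 2212
→ shifted left by 2 (mod 2^15) → 010001010010000 = 8848

8848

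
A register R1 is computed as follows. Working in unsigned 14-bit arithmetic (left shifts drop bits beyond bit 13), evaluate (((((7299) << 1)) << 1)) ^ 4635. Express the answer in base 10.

8215

7299 = 01110010000011
→ << 1 (mod 2^14) → 11100100000110 = 14598
→ << 1 (mod 2^14) → 11001000001100 = 12812
4635 = 01001000011011
→ ^ → 10000000010111 = 8215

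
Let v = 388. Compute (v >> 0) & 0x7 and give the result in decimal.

v = 0110000100
Shift right by 0: 0110000100
Mask low 3 bits: 100 = 4

4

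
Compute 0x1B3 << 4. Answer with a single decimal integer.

6960

0x1B3 = 0000110110011
shift left by 4 → 1101100110000 = 6960
(equivalently, 435 × 2^4 = 435 × 16)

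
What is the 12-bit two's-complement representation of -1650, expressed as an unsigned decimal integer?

2446

1650 in 12 bits: 011001110010
Invert: 100110001101
Add 1:  100110001110 = 2446
(Check: 2^12 - 1650 = 4096 - 1650 = 2446.)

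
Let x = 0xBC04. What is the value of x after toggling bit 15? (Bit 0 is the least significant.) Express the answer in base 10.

15364

x = 1011110000000100
bit 15 is currently 1; toggle it via x ^ (1 << 15) = x ^ 32768
→ 0011110000000100 = 15364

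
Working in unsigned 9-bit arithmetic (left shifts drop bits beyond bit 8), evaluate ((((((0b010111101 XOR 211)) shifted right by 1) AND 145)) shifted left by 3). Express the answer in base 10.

0b010111101 = 010111101
211 = 011010011
→ XOR → 001101110 = 110
→ shifted right by 1 → 000110111 = 55
145 = 010010001
→ AND → 000010001 = 17
→ shifted left by 3 (mod 2^9) → 010001000 = 136

136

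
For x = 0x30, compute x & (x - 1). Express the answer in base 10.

x = 110000 = 48
x - 1 = 101111
AND   = 100000 = 32
(x & (x - 1) clears the lowest set bit of x.)

32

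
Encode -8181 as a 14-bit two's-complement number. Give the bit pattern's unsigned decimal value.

8203

8181 in 14 bits: 01111111110101
Invert: 10000000001010
Add 1:  10000000001011 = 8203
(Check: 2^14 - 8181 = 16384 - 8181 = 8203.)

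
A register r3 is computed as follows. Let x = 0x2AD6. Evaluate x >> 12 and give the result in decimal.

0x2AD6 = 10101011010110
shift right by 12 → 00000000000010 = 2
(equivalently, floor(10966 / 4096))

2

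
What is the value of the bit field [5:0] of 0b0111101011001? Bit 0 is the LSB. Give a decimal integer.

v = 0111101011001
Shift right by 0: 0111101011001
Mask low 6 bits: 011001 = 25

25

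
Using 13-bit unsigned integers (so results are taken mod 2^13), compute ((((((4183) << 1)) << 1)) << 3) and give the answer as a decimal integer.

4183 = 1000001010111
→ << 1 (mod 2^13) → 0000010101110 = 174
→ << 1 (mod 2^13) → 0000101011100 = 348
→ << 3 (mod 2^13) → 0101011100000 = 2784

2784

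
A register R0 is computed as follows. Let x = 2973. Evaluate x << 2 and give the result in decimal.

11892

2973 = 00101110011101
shift left by 2 → 10111001110100 = 11892
(equivalently, 2973 × 2^2 = 2973 × 4)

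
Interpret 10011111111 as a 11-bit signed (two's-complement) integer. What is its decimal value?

-769

pattern = 10011111111 (MSB is 1 ⇒ negative)
Invert: 01100000000, add 1 → 01100000001 = 769, so the value is -769.
(Equivalently: 1279 - 2^11 = 1279 - 2048 = -769.)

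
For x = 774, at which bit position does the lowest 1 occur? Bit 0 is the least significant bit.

1

774 = 1100000110
Trailing zeros: 1, so the lowest set bit is bit 1 (value 2).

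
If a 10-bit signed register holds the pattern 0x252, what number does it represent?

pattern = 1001010010 (MSB is 1 ⇒ negative)
Invert: 0110101101, add 1 → 0110101110 = 430, so the value is -430.
(Equivalently: 594 - 2^10 = 594 - 1024 = -430.)

-430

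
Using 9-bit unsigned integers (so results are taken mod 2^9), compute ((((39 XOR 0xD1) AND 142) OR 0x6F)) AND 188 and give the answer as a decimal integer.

172

39 = 000100111
0xD1 = 011010001
→ XOR → 011110110 = 246
142 = 010001110
→ AND → 010000110 = 134
0x6F = 001101111
→ OR → 011101111 = 239
188 = 010111100
→ AND → 010101100 = 172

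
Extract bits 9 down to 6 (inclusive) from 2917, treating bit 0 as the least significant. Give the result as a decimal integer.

13

v = 101101100101
Shift right by 6: 101101
Mask low 4 bits: 1101 = 13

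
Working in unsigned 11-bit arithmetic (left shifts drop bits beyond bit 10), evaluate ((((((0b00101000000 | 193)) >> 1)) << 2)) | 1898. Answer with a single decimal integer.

2026

0b00101000000 = 00101000000
193 = 00011000001
→ | → 00111000001 = 449
→ >> 1 → 00011100000 = 224
→ << 2 (mod 2^11) → 01110000000 = 896
1898 = 11101101010
→ | → 11111101010 = 2026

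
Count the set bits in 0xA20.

0xA20 = 101000100000
Count the 1s: 1 + 1 + 1 = 3

3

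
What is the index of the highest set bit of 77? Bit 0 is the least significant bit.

6

77 = 1001101
The topmost 1 is at position 6 (since 2^6 = 64 ≤ 77 < 128).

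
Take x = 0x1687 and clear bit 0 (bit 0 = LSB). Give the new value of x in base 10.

x = 1011010000111
bit 0 is currently 1; clear it via x & ~(1 << 0) = x & ~1
→ 1011010000110 = 5766

5766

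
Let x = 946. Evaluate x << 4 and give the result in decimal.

15136

946 = 00001110110010
shift left by 4 → 11101100100000 = 15136
(equivalently, 946 × 2^4 = 946 × 16)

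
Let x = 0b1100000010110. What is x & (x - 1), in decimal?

x = 1100000010110 = 6166
x - 1 = 1100000010101
AND   = 1100000010100 = 6164
(x & (x - 1) clears the lowest set bit of x.)

6164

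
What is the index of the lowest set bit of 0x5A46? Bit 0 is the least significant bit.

1

0x5A46 = 101101001000110
Trailing zeros: 1, so the lowest set bit is bit 1 (value 2).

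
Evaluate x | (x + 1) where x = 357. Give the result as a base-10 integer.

x = 101100101 = 357
x + 1 = 101100110
OR    = 101100111 = 359
(x | (x + 1) sets the lowest cleared bit.)

359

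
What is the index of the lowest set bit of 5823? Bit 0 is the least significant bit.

5823 = 1011010111111
Trailing zeros: 0, so the lowest set bit is bit 0 (value 1).

0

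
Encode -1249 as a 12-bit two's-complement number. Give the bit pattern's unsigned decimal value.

1249 in 12 bits: 010011100001
Invert: 101100011110
Add 1:  101100011111 = 2847
(Check: 2^12 - 1249 = 4096 - 1249 = 2847.)

2847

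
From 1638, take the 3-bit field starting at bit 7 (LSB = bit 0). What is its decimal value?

v = 11001100110
Shift right by 7: 1100
Mask low 3 bits: 100 = 4

4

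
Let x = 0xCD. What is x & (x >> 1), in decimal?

x = 11001101 = 205
x>>1 = 01100110
AND  = 01000100 = 68
(x & (x >> 1) has a 1 wherever x has two consecutive 1 bits.)

68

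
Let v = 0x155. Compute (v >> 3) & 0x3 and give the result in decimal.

v = 101010101
Shift right by 3: 101010
Mask low 2 bits: 10 = 2

2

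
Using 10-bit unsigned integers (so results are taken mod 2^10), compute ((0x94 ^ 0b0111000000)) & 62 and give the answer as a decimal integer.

0x94 = 0010010100
0b0111000000 = 0111000000
→ ^ → 0101010100 = 340
62 = 0000111110
→ & → 0000010100 = 20

20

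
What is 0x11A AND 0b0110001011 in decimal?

266

0x11A = 100011010
b = 110001011
AND → 100001010 = 266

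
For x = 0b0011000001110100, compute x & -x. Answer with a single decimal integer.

x = 11000001110100 = 12404
-x (two's complement) = …00111110001100
AND   = 00000000000100 = 4
(x & -x isolates the lowest set bit of x.)

4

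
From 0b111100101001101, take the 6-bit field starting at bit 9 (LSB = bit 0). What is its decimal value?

v = 111100101001101
Shift right by 9: 111100
Mask low 6 bits: 111100 = 60

60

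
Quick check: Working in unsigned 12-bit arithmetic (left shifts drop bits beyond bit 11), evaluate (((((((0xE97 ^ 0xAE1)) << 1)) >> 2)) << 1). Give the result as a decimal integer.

0xE97 = 111010010111
0xAE1 = 101011100001
→ ^ → 010001110110 = 1142
→ << 1 (mod 2^12) → 100011101100 = 2284
→ >> 2 → 001000111011 = 571
→ << 1 (mod 2^12) → 010001110110 = 1142

1142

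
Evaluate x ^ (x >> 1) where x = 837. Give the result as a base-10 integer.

x = 1101000101 = 837
x>>1 = 0110100010
XOR  = 1011100111 = 743
(x ^ (x >> 1) gives the standard binary-reflected Gray code of x.)

743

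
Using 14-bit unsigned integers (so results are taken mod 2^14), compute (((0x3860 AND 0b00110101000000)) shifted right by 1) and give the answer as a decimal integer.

0x3860 = 11100001100000
0b00110101000000 = 00110101000000
→ AND → 00100001000000 = 2112
→ shifted right by 1 → 00010000100000 = 1056

1056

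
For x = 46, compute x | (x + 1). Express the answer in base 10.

47

x = 101110 = 46
x + 1 = 101111
OR    = 101111 = 47
(x | (x + 1) sets the lowest cleared bit.)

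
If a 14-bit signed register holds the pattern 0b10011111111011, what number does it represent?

pattern = 10011111111011 (MSB is 1 ⇒ negative)
Invert: 01100000000100, add 1 → 01100000000101 = 6149, so the value is -6149.
(Equivalently: 10235 - 2^14 = 10235 - 16384 = -6149.)

-6149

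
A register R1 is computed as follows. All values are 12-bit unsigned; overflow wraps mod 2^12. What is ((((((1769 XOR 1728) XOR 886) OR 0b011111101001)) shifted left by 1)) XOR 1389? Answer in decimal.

2707

1769 = 011011101001
1728 = 011011000000
→ XOR → 000000101001 = 41
886 = 001101110110
→ XOR → 001101011111 = 863
0b011111101001 = 011111101001
→ OR → 011111111111 = 2047
→ shifted left by 1 (mod 2^12) → 111111111110 = 4094
1389 = 010101101101
→ XOR → 101010010011 = 2707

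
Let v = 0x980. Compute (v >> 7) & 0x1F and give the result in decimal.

19

v = 0100110000000
Shift right by 7: 010011
Mask low 5 bits: 10011 = 19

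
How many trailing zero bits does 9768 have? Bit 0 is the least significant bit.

3

9768 = 10011000101000
Trailing zeros: 3, so the lowest set bit is bit 3 (value 8).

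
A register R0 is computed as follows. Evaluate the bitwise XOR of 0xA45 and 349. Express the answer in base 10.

2840

0xA45 = 101001000101
349 = 000101011101
XOR → 101100011000 = 2840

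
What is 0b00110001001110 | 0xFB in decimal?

a = 110001001110
0xFB = 000011111011
 OR → 110011111111 = 3327

3327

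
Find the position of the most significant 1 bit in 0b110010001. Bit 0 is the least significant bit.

0b110010001 = 110010001
The topmost 1 is at position 8 (since 2^8 = 256 ≤ 401 < 512).

8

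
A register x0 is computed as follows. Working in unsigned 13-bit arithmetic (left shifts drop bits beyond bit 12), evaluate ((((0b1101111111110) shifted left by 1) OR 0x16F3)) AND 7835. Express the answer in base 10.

0b1101111111110 = 1101111111110
→ shifted left by 1 (mod 2^13) → 1011111111100 = 6140
0x16F3 = 1011011110011
→ OR → 1011111111111 = 6143
7835 = 1111010011011
→ AND → 1011010011011 = 5787

5787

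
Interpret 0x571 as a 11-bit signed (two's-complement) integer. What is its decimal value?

-655

pattern = 10101110001 (MSB is 1 ⇒ negative)
Invert: 01010001110, add 1 → 01010001111 = 655, so the value is -655.
(Equivalently: 1393 - 2^11 = 1393 - 2048 = -655.)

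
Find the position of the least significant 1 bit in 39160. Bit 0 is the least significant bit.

3

39160 = 1001100011111000
Trailing zeros: 3, so the lowest set bit is bit 3 (value 8).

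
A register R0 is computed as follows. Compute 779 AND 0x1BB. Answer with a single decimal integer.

779 = 1100001011
0x1BB = 0110111011
AND → 0100001011 = 267

267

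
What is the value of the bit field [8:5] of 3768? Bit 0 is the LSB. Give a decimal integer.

v = 111010111000
Shift right by 5: 1110101
Mask low 4 bits: 0101 = 5

5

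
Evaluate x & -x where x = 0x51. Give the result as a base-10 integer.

1

x = 1010001 = 81
-x (two's complement) = …0101111
AND   = 0000001 = 1
(x & -x isolates the lowest set bit of x.)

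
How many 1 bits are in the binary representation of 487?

7

487 = 111100111
Count the 1s: 1 + 1 + 1 + 1 + 1 + 1 + 1 = 7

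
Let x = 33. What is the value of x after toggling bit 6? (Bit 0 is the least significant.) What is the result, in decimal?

x = 00100001
bit 6 is currently 0; toggle it via x ^ (1 << 6) = x ^ 64
→ 01100001 = 97

97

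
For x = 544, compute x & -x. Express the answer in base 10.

32

x = 1000100000 = 544
-x (two's complement) = …0111100000
AND   = 0000100000 = 32
(x & -x isolates the lowest set bit of x.)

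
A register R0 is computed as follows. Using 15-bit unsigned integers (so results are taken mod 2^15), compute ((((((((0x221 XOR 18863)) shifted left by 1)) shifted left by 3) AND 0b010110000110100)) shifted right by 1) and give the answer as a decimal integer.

5136

0x221 = 000001000100001
18863 = 100100110101111
→ XOR → 100101110001110 = 19342
→ shifted left by 1 (mod 2^15) → 001011100011100 = 5916
→ shifted left by 3 (mod 2^15) → 011100011100000 = 14560
0b010110000110100 = 010110000110100
→ AND → 010100000100000 = 10272
→ shifted right by 1 → 001010000010000 = 5136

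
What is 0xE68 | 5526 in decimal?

8190

0xE68 = 0111001101000
5526 = 1010110010110
 OR → 1111111111110 = 8190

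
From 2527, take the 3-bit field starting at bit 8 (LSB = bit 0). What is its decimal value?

v = 100111011111
Shift right by 8: 1001
Mask low 3 bits: 001 = 1

1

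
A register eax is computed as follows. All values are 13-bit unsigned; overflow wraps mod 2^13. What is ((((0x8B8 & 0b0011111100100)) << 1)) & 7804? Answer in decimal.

64

0x8B8 = 0100010111000
0b0011111100100 = 0011111100100
→ & → 0000010100000 = 160
→ << 1 (mod 2^13) → 0000101000000 = 320
7804 = 1111001111100
→ & → 0000001000000 = 64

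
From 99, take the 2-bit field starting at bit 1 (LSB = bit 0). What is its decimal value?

v = 001100011
Shift right by 1: 00110001
Mask low 2 bits: 01 = 1

1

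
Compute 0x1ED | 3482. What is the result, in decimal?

3583

0x1ED = 000111101101
3482 = 110110011010
 OR → 110111111111 = 3583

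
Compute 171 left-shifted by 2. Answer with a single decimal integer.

684

171 = 0010101011
shift left by 2 → 1010101100 = 684
(equivalently, 171 × 2^2 = 171 × 4)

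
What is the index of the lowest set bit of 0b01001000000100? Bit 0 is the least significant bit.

2

0b01001000000100 = 1001000000100
Trailing zeros: 2, so the lowest set bit is bit 2 (value 4).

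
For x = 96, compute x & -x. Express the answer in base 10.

x = 1100000 = 96
-x (two's complement) = …0100000
AND   = 0100000 = 32
(x & -x isolates the lowest set bit of x.)

32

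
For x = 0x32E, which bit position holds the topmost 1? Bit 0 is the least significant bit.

0x32E = 1100101110
The topmost 1 is at position 9 (since 2^9 = 512 ≤ 814 < 1024).

9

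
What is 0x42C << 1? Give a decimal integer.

2136

0x42C = 010000101100
shift left by 1 → 100001011000 = 2136
(equivalently, 1068 × 2^1 = 1068 × 2)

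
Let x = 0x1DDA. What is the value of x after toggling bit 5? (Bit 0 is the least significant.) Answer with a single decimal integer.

x = 1110111011010
bit 5 is currently 0; toggle it via x ^ (1 << 5) = x ^ 32
→ 1110111111010 = 7674

7674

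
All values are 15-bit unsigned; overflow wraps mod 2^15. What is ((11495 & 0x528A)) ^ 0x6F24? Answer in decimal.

11495 = 010110011100111
0x528A = 101001010001010
→ & → 000000010000010 = 130
0x6F24 = 110111100100100
→ ^ → 110111110100110 = 28582

28582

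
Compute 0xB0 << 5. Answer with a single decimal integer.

5632

0xB0 = 0000010110000
shift left by 5 → 1011000000000 = 5632
(equivalently, 176 × 2^5 = 176 × 32)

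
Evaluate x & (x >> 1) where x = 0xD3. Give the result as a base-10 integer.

65

x = 11010011 = 211
x>>1 = 01101001
AND  = 01000001 = 65
(x & (x >> 1) has a 1 wherever x has two consecutive 1 bits.)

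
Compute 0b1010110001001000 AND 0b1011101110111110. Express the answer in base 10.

43016

a = 1010110001001000
b = 1011101110111110
AND → 1010100000001000 = 43016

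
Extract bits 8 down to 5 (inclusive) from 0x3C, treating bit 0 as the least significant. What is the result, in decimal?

1

v = 000111100
Shift right by 5: 0001
Mask low 4 bits: 0001 = 1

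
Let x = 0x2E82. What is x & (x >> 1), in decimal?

x = 10111010000010 = 11906
x>>1 = 01011101000001
AND  = 00011000000000 = 1536
(x & (x >> 1) has a 1 wherever x has two consecutive 1 bits.)

1536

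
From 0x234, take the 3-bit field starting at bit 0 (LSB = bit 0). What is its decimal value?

4

v = 001000110100
Shift right by 0: 001000110100
Mask low 3 bits: 100 = 4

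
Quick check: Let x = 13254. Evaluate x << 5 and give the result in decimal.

13254 = 0000011001111000110
shift left by 5 → 1100111100011000000 = 424128
(equivalently, 13254 × 2^5 = 13254 × 32)

424128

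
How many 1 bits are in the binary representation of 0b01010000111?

5

n = 1010000111
Count the 1s: 1 + 1 + 1 + 1 + 1 = 5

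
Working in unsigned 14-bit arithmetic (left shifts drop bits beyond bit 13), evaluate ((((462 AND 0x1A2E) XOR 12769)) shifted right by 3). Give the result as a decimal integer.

462 = 00000111001110
0x1A2E = 01101000101110
→ AND → 00000000001110 = 14
12769 = 11000111100001
→ XOR → 11000111101111 = 12783
→ shifted right by 3 → 00011000111101 = 1597

1597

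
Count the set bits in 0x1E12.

6

0x1E12 = 1111000010010
Count the 1s: 1 + 1 + 1 + 1 + 1 + 1 = 6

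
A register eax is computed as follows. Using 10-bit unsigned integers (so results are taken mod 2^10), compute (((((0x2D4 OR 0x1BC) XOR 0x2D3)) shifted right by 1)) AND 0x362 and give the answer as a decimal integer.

0x2D4 = 1011010100
0x1BC = 0110111100
→ OR → 1111111100 = 1020
0x2D3 = 1011010011
→ XOR → 0100101111 = 303
→ shifted right by 1 → 0010010111 = 151
0x362 = 1101100010
→ AND → 0000000010 = 2

2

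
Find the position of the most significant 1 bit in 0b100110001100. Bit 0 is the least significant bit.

0b100110001100 = 100110001100
The topmost 1 is at position 11 (since 2^11 = 2048 ≤ 2444 < 4096).

11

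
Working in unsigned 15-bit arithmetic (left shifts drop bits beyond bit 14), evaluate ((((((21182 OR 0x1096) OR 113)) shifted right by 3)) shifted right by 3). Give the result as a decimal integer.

331

21182 = 101001010111110
0x1096 = 001000010010110
→ OR → 101001010111110 = 21182
113 = 000000001110001
→ OR → 101001011111111 = 21247
→ shifted right by 3 → 000101001011111 = 2655
→ shifted right by 3 → 000000101001011 = 331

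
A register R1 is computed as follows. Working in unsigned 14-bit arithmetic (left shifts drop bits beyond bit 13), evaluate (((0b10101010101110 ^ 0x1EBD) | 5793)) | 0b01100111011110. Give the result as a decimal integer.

16383

0b10101010101110 = 10101010101110
0x1EBD = 01111010111101
→ ^ → 11010000010011 = 13331
5793 = 01011010100001
→ | → 11011010110011 = 14003
0b01100111011110 = 01100111011110
→ | → 11111111111111 = 16383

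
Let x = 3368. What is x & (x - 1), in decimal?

3360

x = 110100101000 = 3368
x - 1 = 110100100111
AND   = 110100100000 = 3360
(x & (x - 1) clears the lowest set bit of x.)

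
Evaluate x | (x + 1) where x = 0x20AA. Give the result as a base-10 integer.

x = 10000010101010 = 8362
x + 1 = 10000010101011
OR    = 10000010101011 = 8363
(x | (x + 1) sets the lowest cleared bit.)

8363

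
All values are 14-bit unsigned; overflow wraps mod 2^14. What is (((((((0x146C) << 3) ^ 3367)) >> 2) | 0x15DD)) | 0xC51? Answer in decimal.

8157

0x146C = 01010001101100
→ << 3 (mod 2^14) → 10001101100000 = 9056
3367 = 00110100100111
→ ^ → 10111001000111 = 11847
→ >> 2 → 00101110010001 = 2961
0x15DD = 01010111011101
→ | → 01111111011101 = 8157
0xC51 = 00110001010001
→ | → 01111111011101 = 8157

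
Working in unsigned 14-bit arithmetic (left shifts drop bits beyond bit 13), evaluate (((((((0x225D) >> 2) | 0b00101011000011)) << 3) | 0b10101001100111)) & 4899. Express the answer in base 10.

4643

0x225D = 10001001011101
→ >> 2 → 00100010010111 = 2199
0b00101011000011 = 00101011000011
→ | → 00101011010111 = 2775
→ << 3 (mod 2^14) → 01011010111000 = 5816
0b10101001100111 = 10101001100111
→ | → 11111011111111 = 16127
4899 = 01001100100011
→ & → 01001000100011 = 4643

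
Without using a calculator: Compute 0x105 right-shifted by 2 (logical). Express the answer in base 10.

0x105 = 100000101
shift right by 2 → 001000001 = 65
(equivalently, floor(261 / 4))

65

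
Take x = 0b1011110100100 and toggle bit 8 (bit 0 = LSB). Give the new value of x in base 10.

x = 1011110100100
bit 8 is currently 1; toggle it via x ^ (1 << 8) = x ^ 256
→ 1011010100100 = 5796

5796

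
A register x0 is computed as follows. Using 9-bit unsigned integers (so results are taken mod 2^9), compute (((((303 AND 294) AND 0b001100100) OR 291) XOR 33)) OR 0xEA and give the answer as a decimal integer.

494

303 = 100101111
294 = 100100110
→ AND → 100100110 = 294
0b001100100 = 001100100
→ AND → 000100100 = 36
291 = 100100011
→ OR → 100100111 = 295
33 = 000100001
→ XOR → 100000110 = 262
0xEA = 011101010
→ OR → 111101110 = 494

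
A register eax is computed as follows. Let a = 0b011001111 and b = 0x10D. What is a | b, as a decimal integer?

a = 011001111
0x10D = 100001101
 OR → 111001111 = 463

463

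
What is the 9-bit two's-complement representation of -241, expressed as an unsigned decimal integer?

241 in 9 bits: 011110001
Invert: 100001110
Add 1:  100001111 = 271
(Check: 2^9 - 241 = 512 - 241 = 271.)

271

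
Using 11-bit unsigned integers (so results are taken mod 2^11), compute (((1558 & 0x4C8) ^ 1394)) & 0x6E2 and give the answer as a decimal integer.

1558 = 11000010110
0x4C8 = 10011001000
→ & → 10000000000 = 1024
1394 = 10101110010
→ ^ → 00101110010 = 370
0x6E2 = 11011100010
→ & → 00001100010 = 98

98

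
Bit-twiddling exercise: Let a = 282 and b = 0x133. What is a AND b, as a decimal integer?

274

282 = 100011010
0x133 = 100110011
AND → 100010010 = 274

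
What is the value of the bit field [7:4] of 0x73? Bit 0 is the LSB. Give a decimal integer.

v = 01110011
Shift right by 4: 0111
Mask low 4 bits: 0111 = 7

7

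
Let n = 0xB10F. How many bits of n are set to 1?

8

0xB10F = 1011000100001111
Count the 1s: 1 + 1 + 1 + 1 + 1 + 1 + 1 + 1 = 8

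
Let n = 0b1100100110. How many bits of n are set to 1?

n = 1100100110
Count the 1s: 1 + 1 + 1 + 1 + 1 = 5

5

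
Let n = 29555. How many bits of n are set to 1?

29555 = 111001101110011
Count the 1s: 1 + 1 + 1 + 1 + 1 + 1 + 1 + 1 + 1 + 1 = 10

10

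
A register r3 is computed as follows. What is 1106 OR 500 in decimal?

1526

1106 = 10001010010
500 = 00111110100
 OR → 10111110110 = 1526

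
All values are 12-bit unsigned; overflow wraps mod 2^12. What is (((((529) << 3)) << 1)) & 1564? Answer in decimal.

16

529 = 001000010001
→ << 3 (mod 2^12) → 000010001000 = 136
→ << 1 (mod 2^12) → 000100010000 = 272
1564 = 011000011100
→ & → 000000010000 = 16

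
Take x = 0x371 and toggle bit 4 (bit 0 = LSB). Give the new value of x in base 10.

x = 1101110001
bit 4 is currently 1; toggle it via x ^ (1 << 4) = x ^ 16
→ 1101100001 = 865

865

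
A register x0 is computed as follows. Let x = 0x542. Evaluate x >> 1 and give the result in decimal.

673

0x542 = 10101000010
shift right by 1 → 01010100001 = 673
(equivalently, floor(1346 / 2))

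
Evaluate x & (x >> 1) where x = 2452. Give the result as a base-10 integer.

x = 100110010100 = 2452
x>>1 = 010011001010
AND  = 000010000000 = 128
(x & (x >> 1) has a 1 wherever x has two consecutive 1 bits.)

128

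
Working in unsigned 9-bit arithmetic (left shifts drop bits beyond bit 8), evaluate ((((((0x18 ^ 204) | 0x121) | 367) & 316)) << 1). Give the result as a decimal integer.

0x18 = 000011000
204 = 011001100
→ ^ → 011010100 = 212
0x121 = 100100001
→ | → 111110101 = 501
367 = 101101111
→ | → 111111111 = 511
316 = 100111100
→ & → 100111100 = 316
→ << 1 (mod 2^9) → 001111000 = 120

120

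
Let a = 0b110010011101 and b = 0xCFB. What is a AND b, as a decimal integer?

a = 110010011101
0xCFB = 110011111011
AND → 110010011001 = 3225

3225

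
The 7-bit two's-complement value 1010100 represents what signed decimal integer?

pattern = 1010100 (MSB is 1 ⇒ negative)
Invert: 0101011, add 1 → 0101100 = 44, so the value is -44.
(Equivalently: 84 - 2^7 = 84 - 128 = -44.)

-44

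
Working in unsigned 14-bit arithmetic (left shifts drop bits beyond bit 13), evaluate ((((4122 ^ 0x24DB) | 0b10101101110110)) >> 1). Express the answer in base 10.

8187

4122 = 01000000011010
0x24DB = 10010011011011
→ ^ → 11010011000001 = 13505
0b10101101110110 = 10101101110110
→ | → 11111111110111 = 16375
→ >> 1 → 01111111111011 = 8187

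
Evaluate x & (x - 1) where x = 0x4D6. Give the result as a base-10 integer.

x = 10011010110 = 1238
x - 1 = 10011010101
AND   = 10011010100 = 1236
(x & (x - 1) clears the lowest set bit of x.)

1236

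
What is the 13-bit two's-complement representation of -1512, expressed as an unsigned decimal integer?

1512 in 13 bits: 0010111101000
Invert: 1101000010111
Add 1:  1101000011000 = 6680
(Check: 2^13 - 1512 = 8192 - 1512 = 6680.)

6680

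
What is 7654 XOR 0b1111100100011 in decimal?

709

7654 = 1110111100110
b = 1111100100011
XOR → 0001011000101 = 709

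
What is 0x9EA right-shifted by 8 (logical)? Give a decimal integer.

9

0x9EA = 100111101010
shift right by 8 → 000000001001 = 9
(equivalently, floor(2538 / 256))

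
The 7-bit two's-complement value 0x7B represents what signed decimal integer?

-5

pattern = 1111011 (MSB is 1 ⇒ negative)
Invert: 0000100, add 1 → 0000101 = 5, so the value is -5.
(Equivalently: 123 - 2^7 = 123 - 128 = -5.)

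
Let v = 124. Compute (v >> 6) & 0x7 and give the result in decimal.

1

v = 00001111100
Shift right by 6: 00001
Mask low 3 bits: 001 = 1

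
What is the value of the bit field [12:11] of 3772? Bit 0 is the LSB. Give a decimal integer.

1

v = 00111010111100
Shift right by 11: 001
Mask low 2 bits: 01 = 1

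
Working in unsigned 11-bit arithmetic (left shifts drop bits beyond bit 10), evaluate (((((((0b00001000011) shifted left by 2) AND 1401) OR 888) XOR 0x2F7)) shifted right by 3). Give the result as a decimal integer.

49

0b00001000011 = 00001000011
→ shifted left by 2 (mod 2^11) → 00100001100 = 268
1401 = 10101111001
→ AND → 00100001000 = 264
888 = 01101111000
→ OR → 01101111000 = 888
0x2F7 = 01011110111
→ XOR → 00110001111 = 399
→ shifted right by 3 → 00000110001 = 49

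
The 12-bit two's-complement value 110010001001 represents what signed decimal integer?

-887

pattern = 110010001001 (MSB is 1 ⇒ negative)
Invert: 001101110110, add 1 → 001101110111 = 887, so the value is -887.
(Equivalently: 3209 - 2^12 = 3209 - 4096 = -887.)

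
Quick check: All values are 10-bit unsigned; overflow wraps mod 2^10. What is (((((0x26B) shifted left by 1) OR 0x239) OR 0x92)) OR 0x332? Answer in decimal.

0x26B = 1001101011
→ shifted left by 1 (mod 2^10) → 0011010110 = 214
0x239 = 1000111001
→ OR → 1011111111 = 767
0x92 = 0010010010
→ OR → 1011111111 = 767
0x332 = 1100110010
→ OR → 1111111111 = 1023

1023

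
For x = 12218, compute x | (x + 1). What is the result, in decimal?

12219

x = 10111110111010 = 12218
x + 1 = 10111110111011
OR    = 10111110111011 = 12219
(x | (x + 1) sets the lowest cleared bit.)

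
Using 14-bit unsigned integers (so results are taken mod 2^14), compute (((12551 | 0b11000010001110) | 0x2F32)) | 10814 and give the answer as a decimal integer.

16319

12551 = 11000100000111
0b11000010001110 = 11000010001110
→ | → 11000110001111 = 12687
0x2F32 = 10111100110010
→ | → 11111110111111 = 16319
10814 = 10101000111110
→ | → 11111110111111 = 16319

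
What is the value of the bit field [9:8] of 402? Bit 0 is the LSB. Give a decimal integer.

1

v = 00110010010
Shift right by 8: 001
Mask low 2 bits: 01 = 1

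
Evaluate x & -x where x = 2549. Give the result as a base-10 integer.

1

x = 100111110101 = 2549
-x (two's complement) = …011000001011
AND   = 000000000001 = 1
(x & -x isolates the lowest set bit of x.)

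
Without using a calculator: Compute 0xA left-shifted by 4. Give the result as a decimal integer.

0xA = 00001010
shift left by 4 → 10100000 = 160
(equivalently, 10 × 2^4 = 10 × 16)

160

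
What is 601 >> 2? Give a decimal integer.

601 = 1001011001
shift right by 2 → 0010010110 = 150
(equivalently, floor(601 / 4))

150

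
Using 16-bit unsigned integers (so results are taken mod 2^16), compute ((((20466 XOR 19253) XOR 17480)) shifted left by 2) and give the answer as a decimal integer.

572

20466 = 0100111111110010
19253 = 0100101100110101
→ XOR → 0000010011000111 = 1223
17480 = 0100010001001000
→ XOR → 0100000010001111 = 16527
→ shifted left by 2 (mod 2^16) → 0000001000111100 = 572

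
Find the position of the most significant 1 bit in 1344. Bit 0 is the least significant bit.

1344 = 10101000000
The topmost 1 is at position 10 (since 2^10 = 1024 ≤ 1344 < 2048).

10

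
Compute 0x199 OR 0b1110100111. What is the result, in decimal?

0x199 = 0110011001
b = 1110100111
 OR → 1110111111 = 959

959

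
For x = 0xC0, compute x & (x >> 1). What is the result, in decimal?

x = 11000000 = 192
x>>1 = 01100000
AND  = 01000000 = 64
(x & (x >> 1) has a 1 wherever x has two consecutive 1 bits.)

64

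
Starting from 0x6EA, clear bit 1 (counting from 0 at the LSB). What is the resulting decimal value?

1768

x = 011011101010
bit 1 is currently 1; clear it via x & ~(1 << 1) = x & ~2
→ 011011101000 = 1768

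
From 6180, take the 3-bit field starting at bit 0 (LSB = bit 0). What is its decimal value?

v = 01100000100100
Shift right by 0: 01100000100100
Mask low 3 bits: 100 = 4

4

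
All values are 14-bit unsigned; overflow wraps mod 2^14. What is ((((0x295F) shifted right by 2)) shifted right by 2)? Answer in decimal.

661

0x295F = 10100101011111
→ shifted right by 2 → 00101001010111 = 2647
→ shifted right by 2 → 00001010010101 = 661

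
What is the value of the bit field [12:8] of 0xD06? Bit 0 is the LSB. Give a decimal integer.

13

v = 0110100000110
Shift right by 8: 01101
Mask low 5 bits: 01101 = 13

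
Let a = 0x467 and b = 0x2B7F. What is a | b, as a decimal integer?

0x467 = 00010001100111
0x2B7F = 10101101111111
 OR → 10111101111111 = 12159

12159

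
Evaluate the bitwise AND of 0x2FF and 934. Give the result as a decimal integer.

0x2FF = 1011111111
934 = 1110100110
AND → 1010100110 = 678

678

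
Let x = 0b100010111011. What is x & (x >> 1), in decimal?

x = 100010111011 = 2235
x>>1 = 010001011101
AND  = 000000011001 = 25
(x & (x >> 1) has a 1 wherever x has two consecutive 1 bits.)

25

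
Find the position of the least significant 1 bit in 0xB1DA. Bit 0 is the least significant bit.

1

0xB1DA = 1011000111011010
Trailing zeros: 1, so the lowest set bit is bit 1 (value 2).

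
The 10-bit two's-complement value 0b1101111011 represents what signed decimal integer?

-133

pattern = 1101111011 (MSB is 1 ⇒ negative)
Invert: 0010000100, add 1 → 0010000101 = 133, so the value is -133.
(Equivalently: 891 - 2^10 = 891 - 1024 = -133.)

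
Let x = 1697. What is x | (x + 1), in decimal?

1699

x = 11010100001 = 1697
x + 1 = 11010100010
OR    = 11010100011 = 1699
(x | (x + 1) sets the lowest cleared bit.)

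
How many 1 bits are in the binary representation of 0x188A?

5

0x188A = 1100010001010
Count the 1s: 1 + 1 + 1 + 1 + 1 = 5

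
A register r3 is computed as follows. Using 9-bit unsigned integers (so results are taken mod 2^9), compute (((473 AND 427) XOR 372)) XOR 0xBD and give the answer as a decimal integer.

473 = 111011001
427 = 110101011
→ AND → 110001001 = 393
372 = 101110100
→ XOR → 011111101 = 253
0xBD = 010111101
→ XOR → 001000000 = 64

64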